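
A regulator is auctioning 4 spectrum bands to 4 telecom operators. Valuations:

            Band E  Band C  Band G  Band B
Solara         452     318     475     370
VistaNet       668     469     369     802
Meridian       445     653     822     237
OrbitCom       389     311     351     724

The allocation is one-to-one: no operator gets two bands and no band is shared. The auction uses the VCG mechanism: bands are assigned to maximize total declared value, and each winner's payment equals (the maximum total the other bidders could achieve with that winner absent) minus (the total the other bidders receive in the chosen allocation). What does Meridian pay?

Meridian pays $157M.

Efficient allocation: Solara→Band C ($318M), VistaNet→Band E ($668M), Meridian→Band G ($822M), OrbitCom→Band B ($724M); total welfare W = $2532M.
Meridian receives Band G at value $822M, so the others get W − 822 = $1710M.
Without Meridian: best allocation of the remaining 3 bidders over all 4 bands is Solara→Band G ($475M), VistaNet→Band E ($668M), OrbitCom→Band B ($724M), total $1867M.
VCG payment = (others' best without Meridian) − (others' welfare with Meridian) = 1867 − 1710 = $157M.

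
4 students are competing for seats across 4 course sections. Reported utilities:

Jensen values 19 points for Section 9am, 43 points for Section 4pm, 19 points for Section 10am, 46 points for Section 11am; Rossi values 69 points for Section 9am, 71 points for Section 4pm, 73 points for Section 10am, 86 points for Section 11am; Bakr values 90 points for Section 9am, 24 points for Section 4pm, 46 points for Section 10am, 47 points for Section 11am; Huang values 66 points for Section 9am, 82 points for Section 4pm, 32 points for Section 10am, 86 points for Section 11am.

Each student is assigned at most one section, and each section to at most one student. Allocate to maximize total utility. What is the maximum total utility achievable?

Max total: 292 points

Optimal: Jensen→Section 4pm (43 points), Rossi→Section 10am (73 points), Bakr→Section 9am (90 points), Huang→Section 11am (86 points) — total 43+73+90+86 = 292 points.
Max-entry greedy (repeatedly take the single best remaining cell) gives 277 points, worse by 15.
Swapping Rossi↔Huang (Rossi→Section 11am 86 points, Huang→Section 10am 32 points) loses 41.
Every other assignment is strictly worse.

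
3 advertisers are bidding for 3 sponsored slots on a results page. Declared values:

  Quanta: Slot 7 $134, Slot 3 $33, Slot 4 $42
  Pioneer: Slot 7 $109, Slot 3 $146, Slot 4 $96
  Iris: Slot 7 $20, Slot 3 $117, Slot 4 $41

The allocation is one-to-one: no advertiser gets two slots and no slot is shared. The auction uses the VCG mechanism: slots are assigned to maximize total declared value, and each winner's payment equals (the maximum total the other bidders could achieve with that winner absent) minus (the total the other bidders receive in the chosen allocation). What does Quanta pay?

Efficient allocation: Quanta→Slot 7 ($134), Pioneer→Slot 4 ($96), Iris→Slot 3 ($117); total welfare W = $347.
Quanta receives Slot 7 at value $134, so the others get W − 134 = $213.
Without Quanta: best allocation of the remaining 2 bidders over all 3 slots is Pioneer→Slot 7 ($109), Iris→Slot 3 ($117), total $226.
VCG payment = (others' best without Quanta) − (others' welfare with Quanta) = 226 − 213 = $13.

Quanta pays $13.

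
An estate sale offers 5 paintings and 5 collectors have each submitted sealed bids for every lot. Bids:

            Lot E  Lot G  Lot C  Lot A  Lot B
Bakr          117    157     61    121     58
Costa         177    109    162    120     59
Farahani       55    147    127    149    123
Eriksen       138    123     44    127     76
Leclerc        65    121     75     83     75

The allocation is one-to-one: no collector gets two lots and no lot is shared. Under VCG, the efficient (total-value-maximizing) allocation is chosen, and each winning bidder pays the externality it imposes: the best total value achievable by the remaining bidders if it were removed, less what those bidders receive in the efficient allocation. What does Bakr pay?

Bakr pays $46.

Efficient allocation: Bakr→Lot G ($157), Costa→Lot C ($162), Farahani→Lot A ($149), Eriksen→Lot E ($138), Leclerc→Lot B ($75); total welfare W = $681.
Bakr receives Lot G at value $157, so the others get W − 157 = $524.
Without Bakr: best allocation of the remaining 4 bidders over all 5 lots is Costa→Lot C ($162), Farahani→Lot A ($149), Eriksen→Lot E ($138), Leclerc→Lot G ($121), total $570.
VCG payment = (others' best without Bakr) − (others' welfare with Bakr) = 570 − 524 = $46.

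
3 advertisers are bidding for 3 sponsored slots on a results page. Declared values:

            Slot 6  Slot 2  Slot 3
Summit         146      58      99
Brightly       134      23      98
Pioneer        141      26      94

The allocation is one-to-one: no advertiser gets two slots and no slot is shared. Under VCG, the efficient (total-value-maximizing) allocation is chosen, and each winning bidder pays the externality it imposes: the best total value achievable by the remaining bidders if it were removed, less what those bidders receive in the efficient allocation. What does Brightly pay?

Brightly pays $41.

Efficient allocation: Summit→Slot 2 ($58), Brightly→Slot 3 ($98), Pioneer→Slot 6 ($141); total welfare W = $297.
Brightly receives Slot 3 at value $98, so the others get W − 98 = $199.
Without Brightly: best allocation of the remaining 2 bidders over all 3 slots is Summit→Slot 6 ($146), Pioneer→Slot 3 ($94), total $240.
VCG payment = (others' best without Brightly) − (others' welfare with Brightly) = 240 − 199 = $41.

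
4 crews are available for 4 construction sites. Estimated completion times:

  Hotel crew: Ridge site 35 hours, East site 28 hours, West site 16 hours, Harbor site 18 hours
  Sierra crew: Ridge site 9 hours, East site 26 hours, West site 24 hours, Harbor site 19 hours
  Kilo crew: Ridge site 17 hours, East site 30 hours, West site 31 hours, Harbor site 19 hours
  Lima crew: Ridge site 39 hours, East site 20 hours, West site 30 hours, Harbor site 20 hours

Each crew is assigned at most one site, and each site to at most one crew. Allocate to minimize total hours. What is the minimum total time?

Min total: 64 hours

Treat this as an assignment problem: match each crew to one site.
Optimal: Hotel crew→West site (16 hours), Sierra crew→Ridge site (9 hours), Kilo crew→Harbor site (19 hours), Lima crew→East site (20 hours) — total 16+9+19+20 = 64 hours.
Next-best assignment: Hotel crew→West site, Sierra crew→Harbor site, Kilo crew→Ridge site, Lima crew→East site = 72 hours.
Swapping Hotel crew↔Kilo crew (Hotel crew→Harbor site 18 hours, Kilo crew→West site 31 hours) adds 14.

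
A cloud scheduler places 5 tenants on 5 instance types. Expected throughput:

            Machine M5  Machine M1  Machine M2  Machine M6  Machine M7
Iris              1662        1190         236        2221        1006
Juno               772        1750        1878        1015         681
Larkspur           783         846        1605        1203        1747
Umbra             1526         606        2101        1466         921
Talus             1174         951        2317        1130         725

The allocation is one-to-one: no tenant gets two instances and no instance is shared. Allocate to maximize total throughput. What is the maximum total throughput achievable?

Optimal: Iris→Machine M6 (2221 ops/s), Juno→Machine M1 (1750 ops/s), Larkspur→Machine M7 (1747 ops/s), Umbra→Machine M5 (1526 ops/s), Talus→Machine M2 (2317 ops/s) — total 2221+1750+1747+1526+2317 = 9561 ops/s.
Row-greedy (each tenant in turn takes its best remaining instance) gives 8323 ops/s, worse by 1238.
Next-best assignment: Iris→Machine M6, Juno→Machine M1, Larkspur→Machine M7, Umbra→Machine M2, Talus→Machine M5 = 8993 ops/s.
Checked against all permutations: 9561 ops/s is optimal.

Max total: 9561 ops/s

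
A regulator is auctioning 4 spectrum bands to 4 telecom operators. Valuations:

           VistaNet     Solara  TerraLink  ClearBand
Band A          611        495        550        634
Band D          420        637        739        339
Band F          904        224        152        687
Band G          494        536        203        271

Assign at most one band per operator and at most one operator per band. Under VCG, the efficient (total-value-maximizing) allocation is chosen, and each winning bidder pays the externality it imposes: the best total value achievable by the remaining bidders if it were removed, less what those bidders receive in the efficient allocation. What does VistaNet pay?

VistaNet pays $53M.

Efficient allocation: VistaNet→Band F ($904M), Solara→Band G ($536M), TerraLink→Band D ($739M), ClearBand→Band A ($634M); total welfare W = $2813M.
VistaNet receives Band F at value $904M, so the others get W − 904 = $1909M.
Without VistaNet: best allocation of the remaining 3 bidders over all 4 bands is Solara→Band G ($536M), TerraLink→Band D ($739M), ClearBand→Band F ($687M), total $1962M.
VCG payment = (others' best without VistaNet) − (others' welfare with VistaNet) = 1962 − 1909 = $53M.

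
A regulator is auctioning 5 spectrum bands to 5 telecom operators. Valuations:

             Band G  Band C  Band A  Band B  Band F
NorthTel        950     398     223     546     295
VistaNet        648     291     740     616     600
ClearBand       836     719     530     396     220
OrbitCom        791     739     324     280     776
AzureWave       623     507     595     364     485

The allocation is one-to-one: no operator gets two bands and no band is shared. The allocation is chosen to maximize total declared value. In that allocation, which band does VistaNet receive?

Optimal: NorthTel→Band G ($950M), VistaNet→Band B ($616M), ClearBand→Band C ($719M), OrbitCom→Band F ($776M), AzureWave→Band A ($595M) — total 950+616+719+776+595 = $3656M.
Column-greedy (each band in turn goes to its best remaining operator) gives $3310M, worse by 346.
VistaNet's own top band is Band A ($740M), but forcing VistaNet→Band A and reassigning the rest optimally gives only $3549M — worse by 107.

VistaNet receives Band B.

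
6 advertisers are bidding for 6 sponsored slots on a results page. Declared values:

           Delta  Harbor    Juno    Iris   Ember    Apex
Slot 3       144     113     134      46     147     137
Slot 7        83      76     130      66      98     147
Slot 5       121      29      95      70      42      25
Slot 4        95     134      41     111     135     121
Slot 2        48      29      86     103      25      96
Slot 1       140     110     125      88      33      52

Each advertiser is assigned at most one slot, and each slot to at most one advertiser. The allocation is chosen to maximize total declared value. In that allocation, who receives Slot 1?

This is the linear assignment problem.
Optimal: Delta→Slot 5 ($121), Harbor→Slot 4 ($134), Juno→Slot 1 ($125), Iris→Slot 2 ($103), Ember→Slot 3 ($147), Apex→Slot 7 ($147) — total 121+134+125+103+147+147 = $777.
Max-entry greedy (repeatedly take the single best remaining cell) gives $766, worse by 11.
Next-best assignment: Delta→Slot 1, Harbor→Slot 4, Juno→Slot 5, Iris→Slot 2, Ember→Slot 3, Apex→Slot 7 = $766.
Swapping Juno↔Delta (Juno→Slot 5 $95, Delta→Slot 1 $140) loses 11.
No other one-to-one assignment exceeds $777.
Juno's own top slot is Slot 3 ($134), but forcing Juno→Slot 3 and reassigning the rest optimally gives only $750 — worse by 27.

Juno receives Slot 1.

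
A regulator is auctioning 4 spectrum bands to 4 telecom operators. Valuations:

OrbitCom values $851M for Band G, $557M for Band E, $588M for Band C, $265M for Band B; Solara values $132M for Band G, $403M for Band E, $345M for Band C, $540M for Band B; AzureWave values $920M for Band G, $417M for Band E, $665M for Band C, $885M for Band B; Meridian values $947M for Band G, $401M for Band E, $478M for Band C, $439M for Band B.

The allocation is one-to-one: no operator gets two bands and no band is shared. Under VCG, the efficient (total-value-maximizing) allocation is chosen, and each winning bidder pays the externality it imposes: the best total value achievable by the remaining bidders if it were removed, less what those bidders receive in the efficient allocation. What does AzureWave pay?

Efficient allocation: OrbitCom→Band C ($588M), Solara→Band E ($403M), AzureWave→Band B ($885M), Meridian→Band G ($947M); total welfare W = $2823M.
AzureWave receives Band B at value $885M, so the others get W − 885 = $1938M.
Without AzureWave: best allocation of the remaining 3 bidders over all 4 bands is OrbitCom→Band C ($588M), Solara→Band B ($540M), Meridian→Band G ($947M), total $2075M.
VCG payment = (others' best without AzureWave) − (others' welfare with AzureWave) = 2075 − 1938 = $137M.

AzureWave pays $137M.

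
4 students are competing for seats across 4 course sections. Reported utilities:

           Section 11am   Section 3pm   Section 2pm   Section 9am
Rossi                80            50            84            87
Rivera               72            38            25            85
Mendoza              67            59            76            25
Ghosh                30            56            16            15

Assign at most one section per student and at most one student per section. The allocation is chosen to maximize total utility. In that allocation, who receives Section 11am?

Rossi receives Section 11am.

This is a one-to-one assignment (maximum-weight bipartite matching).
Optimal: Rossi→Section 11am (80 points), Rivera→Section 9am (85 points), Mendoza→Section 2pm (76 points), Ghosh→Section 3pm (56 points) — total 80+85+76+56 = 297 points.
Every other assignment is strictly worse.
Rossi's own top section is Section 9am (87 points), but forcing Rossi→Section 9am and reassigning the rest optimally gives only 291 points — worse by 6.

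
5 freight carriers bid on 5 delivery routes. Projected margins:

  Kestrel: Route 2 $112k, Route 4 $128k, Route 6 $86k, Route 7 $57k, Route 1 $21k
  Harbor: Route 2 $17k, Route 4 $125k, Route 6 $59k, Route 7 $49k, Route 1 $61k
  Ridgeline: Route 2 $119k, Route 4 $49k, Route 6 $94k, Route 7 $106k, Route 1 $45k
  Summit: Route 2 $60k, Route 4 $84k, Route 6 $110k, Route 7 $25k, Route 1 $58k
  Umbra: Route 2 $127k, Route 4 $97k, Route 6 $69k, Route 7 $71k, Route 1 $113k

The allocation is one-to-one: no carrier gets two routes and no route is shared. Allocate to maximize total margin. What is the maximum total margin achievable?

Max total: $566k

Optimal: Kestrel→Route 2 ($112k), Harbor→Route 4 ($125k), Ridgeline→Route 7 ($106k), Summit→Route 6 ($110k), Umbra→Route 1 ($113k) — total 112+125+106+110+113 = $566k.
Column-greedy (each route in turn goes to its best remaining carrier) gives $532k, worse by 34.
Next-best assignment: Kestrel→Route 4, Harbor→Route 1, Ridgeline→Route 7, Summit→Route 6, Umbra→Route 2 = $532k.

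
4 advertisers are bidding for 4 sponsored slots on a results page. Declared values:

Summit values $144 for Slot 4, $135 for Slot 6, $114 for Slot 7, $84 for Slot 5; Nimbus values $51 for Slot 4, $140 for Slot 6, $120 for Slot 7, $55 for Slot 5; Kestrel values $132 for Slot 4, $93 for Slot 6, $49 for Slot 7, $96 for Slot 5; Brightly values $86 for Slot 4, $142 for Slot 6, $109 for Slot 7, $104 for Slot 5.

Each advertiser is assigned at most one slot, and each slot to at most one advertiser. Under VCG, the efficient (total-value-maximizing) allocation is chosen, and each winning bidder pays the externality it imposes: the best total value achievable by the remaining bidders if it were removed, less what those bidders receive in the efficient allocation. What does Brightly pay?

Efficient allocation: Summit→Slot 4 ($144), Nimbus→Slot 7 ($120), Kestrel→Slot 5 ($96), Brightly→Slot 6 ($142); total welfare W = $502.
Brightly receives Slot 6 at value $142, so the others get W − 142 = $360.
Without Brightly: best allocation of the remaining 3 bidders over all 4 slots is Summit→Slot 6 ($135), Nimbus→Slot 7 ($120), Kestrel→Slot 4 ($132), total $387.
VCG payment = (others' best without Brightly) − (others' welfare with Brightly) = 387 − 360 = $27.

Brightly pays $27.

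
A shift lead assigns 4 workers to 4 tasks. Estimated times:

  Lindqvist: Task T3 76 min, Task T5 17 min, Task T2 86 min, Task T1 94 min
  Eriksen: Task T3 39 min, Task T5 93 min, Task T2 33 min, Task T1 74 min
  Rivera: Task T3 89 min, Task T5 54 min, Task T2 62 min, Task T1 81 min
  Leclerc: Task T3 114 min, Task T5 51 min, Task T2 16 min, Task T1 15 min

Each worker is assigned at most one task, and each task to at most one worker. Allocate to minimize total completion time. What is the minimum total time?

Minimum total: 133 min

Optimal: Lindqvist→Task T5 (17 min), Eriksen→Task T3 (39 min), Rivera→Task T2 (62 min), Leclerc→Task T1 (15 min) — total 17+39+62+15 = 133 min.
Min-entry greedy (repeatedly take the single cheapest remaining cell) gives 154 min, worse by 21.
Next-best assignment: Lindqvist→Task T5, Eriksen→Task T3, Rivera→Task T1, Leclerc→Task T2 = 153 min.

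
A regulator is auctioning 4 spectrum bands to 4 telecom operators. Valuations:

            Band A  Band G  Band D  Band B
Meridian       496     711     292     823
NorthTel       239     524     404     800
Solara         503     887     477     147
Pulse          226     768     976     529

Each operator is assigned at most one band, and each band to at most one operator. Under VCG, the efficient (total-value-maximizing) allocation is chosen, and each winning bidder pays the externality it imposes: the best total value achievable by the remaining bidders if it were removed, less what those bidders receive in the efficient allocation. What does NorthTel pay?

NorthTel pays $327M.

Efficient allocation: Meridian→Band A ($496M), NorthTel→Band B ($800M), Solara→Band G ($887M), Pulse→Band D ($976M); total welfare W = $3159M.
NorthTel receives Band B at value $800M, so the others get W − 800 = $2359M.
Without NorthTel: best allocation of the remaining 3 bidders over all 4 bands is Meridian→Band B ($823M), Solara→Band G ($887M), Pulse→Band D ($976M), total $2686M.
VCG payment = (others' best without NorthTel) − (others' welfare with NorthTel) = 2686 − 2359 = $327M.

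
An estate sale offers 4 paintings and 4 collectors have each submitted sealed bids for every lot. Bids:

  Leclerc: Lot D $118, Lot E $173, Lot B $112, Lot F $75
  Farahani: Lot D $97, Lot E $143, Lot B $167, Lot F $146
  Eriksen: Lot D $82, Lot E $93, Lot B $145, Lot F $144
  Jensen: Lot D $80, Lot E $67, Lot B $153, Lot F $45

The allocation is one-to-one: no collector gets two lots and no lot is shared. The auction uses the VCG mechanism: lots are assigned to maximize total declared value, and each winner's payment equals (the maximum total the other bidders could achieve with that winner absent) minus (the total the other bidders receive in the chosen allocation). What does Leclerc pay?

Leclerc pays $46.

Efficient allocation: Leclerc→Lot E ($173), Farahani→Lot D ($97), Eriksen→Lot F ($144), Jensen→Lot B ($153); total welfare W = $567.
Leclerc receives Lot E at value $173, so the others get W − 173 = $394.
Without Leclerc: best allocation of the remaining 3 bidders over all 4 lots is Farahani→Lot E ($143), Eriksen→Lot F ($144), Jensen→Lot B ($153), total $440.
VCG payment = (others' best without Leclerc) − (others' welfare with Leclerc) = 440 − 394 = $46.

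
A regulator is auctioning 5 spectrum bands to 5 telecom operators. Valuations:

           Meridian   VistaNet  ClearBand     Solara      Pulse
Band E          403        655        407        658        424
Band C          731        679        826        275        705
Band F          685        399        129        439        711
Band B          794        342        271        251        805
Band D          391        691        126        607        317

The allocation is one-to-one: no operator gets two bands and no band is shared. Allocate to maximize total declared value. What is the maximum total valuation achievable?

Maximum total: $3680M

Optimal: Meridian→Band B ($794M), VistaNet→Band D ($691M), ClearBand→Band C ($826M), Solara→Band E ($658M), Pulse→Band F ($711M) — total 794+691+826+658+711 = $3680M.
Max-entry greedy (repeatedly take the single best remaining cell) gives $3665M, worse by 15.
Next-best assignment: Meridian→Band F, VistaNet→Band D, ClearBand→Band C, Solara→Band E, Pulse→Band B = $3665M.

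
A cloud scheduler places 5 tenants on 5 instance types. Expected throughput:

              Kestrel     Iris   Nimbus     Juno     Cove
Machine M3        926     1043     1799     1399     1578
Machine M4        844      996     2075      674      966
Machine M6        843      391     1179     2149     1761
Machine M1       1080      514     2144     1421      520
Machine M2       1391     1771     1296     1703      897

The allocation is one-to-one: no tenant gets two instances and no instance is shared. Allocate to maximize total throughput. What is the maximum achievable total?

This is a one-to-one assignment (maximum-weight bipartite matching).
Optimal: Kestrel→Machine M1 (1080 ops/s), Iris→Machine M2 (1771 ops/s), Nimbus→Machine M4 (2075 ops/s), Juno→Machine M6 (2149 ops/s), Cove→Machine M3 (1578 ops/s) — total 1080+1771+2075+2149+1578 = 8653 ops/s.
Row-greedy (each tenant in turn takes its best remaining instance) gives 7693 ops/s, worse by 960.
Swapping Kestrel↔Cove (Kestrel→Machine M3 926 ops/s, Cove→Machine M1 520 ops/s) loses 1212.

Maximum total: 8653 ops/s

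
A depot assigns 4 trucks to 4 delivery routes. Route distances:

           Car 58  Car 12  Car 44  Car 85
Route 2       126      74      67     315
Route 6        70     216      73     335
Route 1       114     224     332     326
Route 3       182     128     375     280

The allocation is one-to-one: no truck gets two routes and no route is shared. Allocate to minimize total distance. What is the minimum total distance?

Minimum total: 541 km

Optimal: Car 58→Route 1 (114 km), Car 12→Route 2 (74 km), Car 44→Route 6 (73 km), Car 85→Route 3 (280 km) — total 114+74+73+280 = 541 km.
Row-greedy (each truck in turn takes its cheapest remaining route) gives 756 km, worse by 215.
Swapping Car 85↔Car 12 (Car 85→Route 2 315 km, Car 12→Route 3 128 km) adds 89.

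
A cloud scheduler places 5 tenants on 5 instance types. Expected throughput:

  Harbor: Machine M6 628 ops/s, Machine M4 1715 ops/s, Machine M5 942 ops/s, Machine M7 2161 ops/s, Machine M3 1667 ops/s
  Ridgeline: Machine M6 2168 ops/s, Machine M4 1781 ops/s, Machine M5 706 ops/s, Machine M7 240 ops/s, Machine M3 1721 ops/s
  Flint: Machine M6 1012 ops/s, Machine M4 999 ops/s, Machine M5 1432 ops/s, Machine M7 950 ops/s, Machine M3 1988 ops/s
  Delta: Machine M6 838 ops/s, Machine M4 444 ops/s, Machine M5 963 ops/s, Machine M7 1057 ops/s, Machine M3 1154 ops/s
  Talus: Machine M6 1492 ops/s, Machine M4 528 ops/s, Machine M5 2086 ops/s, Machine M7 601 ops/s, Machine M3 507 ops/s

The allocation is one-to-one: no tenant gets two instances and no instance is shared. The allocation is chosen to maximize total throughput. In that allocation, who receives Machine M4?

Harbor receives Machine M4.

This is the linear assignment problem.
Optimal: Harbor→Machine M4 (1715 ops/s), Ridgeline→Machine M6 (2168 ops/s), Flint→Machine M3 (1988 ops/s), Delta→Machine M7 (1057 ops/s), Talus→Machine M5 (2086 ops/s) — total 1715+2168+1988+1057+2086 = 9014 ops/s.
Max-entry greedy (repeatedly take the single best remaining cell) gives 8847 ops/s, worse by 167.
Harbor's own top instance is Machine M7 (2161 ops/s), but forcing Harbor→Machine M7 and reassigning the rest optimally gives only 8854 ops/s — worse by 160.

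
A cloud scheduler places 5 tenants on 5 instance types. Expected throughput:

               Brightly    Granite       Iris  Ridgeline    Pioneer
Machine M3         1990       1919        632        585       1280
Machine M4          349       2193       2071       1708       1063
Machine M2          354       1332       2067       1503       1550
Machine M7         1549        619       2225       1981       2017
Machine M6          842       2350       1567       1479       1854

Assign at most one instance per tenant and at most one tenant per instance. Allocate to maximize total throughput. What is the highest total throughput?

Optimal: Brightly→Machine M3 (1990 ops/s), Granite→Machine M6 (2350 ops/s), Iris→Machine M2 (2067 ops/s), Ridgeline→Machine M4 (1708 ops/s), Pioneer→Machine M7 (2017 ops/s) — total 1990+2350+2067+1708+2017 = 10132 ops/s.
Next-best assignment: Brightly→Machine M3, Granite→Machine M4, Iris→Machine M2, Ridgeline→Machine M7, Pioneer→Machine M6 = 10085 ops/s.

Maximum total: 10132 ops/s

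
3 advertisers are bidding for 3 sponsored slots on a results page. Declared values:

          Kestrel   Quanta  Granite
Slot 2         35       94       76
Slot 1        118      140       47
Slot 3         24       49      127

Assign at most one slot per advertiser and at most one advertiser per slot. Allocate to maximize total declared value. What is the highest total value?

Max total: $339

Optimal: Kestrel→Slot 1 ($118), Quanta→Slot 2 ($94), Granite→Slot 3 ($127) — total 118+94+127 = $339.
Max-entry greedy (repeatedly take the single best remaining cell) gives $302, worse by 37.
Swapping Quanta↔Granite (Quanta→Slot 3 $49, Granite→Slot 2 $76) loses 96.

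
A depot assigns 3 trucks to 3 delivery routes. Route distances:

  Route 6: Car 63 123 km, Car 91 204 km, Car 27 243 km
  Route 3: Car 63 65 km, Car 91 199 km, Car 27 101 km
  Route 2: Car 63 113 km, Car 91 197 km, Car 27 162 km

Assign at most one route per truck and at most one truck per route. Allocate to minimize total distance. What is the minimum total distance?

Minimum total: 418 km

Optimal: Car 63→Route 2 (113 km), Car 91→Route 6 (204 km), Car 27→Route 3 (101 km) — total 113+204+101 = 418 km.
Next-best assignment: Car 63→Route 6, Car 91→Route 2, Car 27→Route 3 = 421 km.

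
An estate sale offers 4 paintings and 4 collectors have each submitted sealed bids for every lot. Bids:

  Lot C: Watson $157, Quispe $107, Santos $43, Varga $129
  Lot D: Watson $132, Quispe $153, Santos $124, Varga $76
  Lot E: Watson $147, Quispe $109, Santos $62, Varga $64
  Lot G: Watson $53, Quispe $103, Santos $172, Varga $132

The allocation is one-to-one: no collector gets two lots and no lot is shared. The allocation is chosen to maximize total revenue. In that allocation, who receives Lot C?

Optimal: Watson→Lot E ($147), Quispe→Lot D ($153), Santos→Lot G ($172), Varga→Lot C ($129) — total 147+153+172+129 = $601.
Column-greedy (each lot in turn goes to its best remaining collector) gives $546, worse by 55.
Swapping Watson↔Quispe (Watson→Lot D $132, Quispe→Lot E $109) loses 59.
Every other assignment is strictly worse.
Varga's own top lot is Lot G ($132), but forcing Varga→Lot G and reassigning the rest optimally gives only $522 — worse by 79.

Varga receives Lot C.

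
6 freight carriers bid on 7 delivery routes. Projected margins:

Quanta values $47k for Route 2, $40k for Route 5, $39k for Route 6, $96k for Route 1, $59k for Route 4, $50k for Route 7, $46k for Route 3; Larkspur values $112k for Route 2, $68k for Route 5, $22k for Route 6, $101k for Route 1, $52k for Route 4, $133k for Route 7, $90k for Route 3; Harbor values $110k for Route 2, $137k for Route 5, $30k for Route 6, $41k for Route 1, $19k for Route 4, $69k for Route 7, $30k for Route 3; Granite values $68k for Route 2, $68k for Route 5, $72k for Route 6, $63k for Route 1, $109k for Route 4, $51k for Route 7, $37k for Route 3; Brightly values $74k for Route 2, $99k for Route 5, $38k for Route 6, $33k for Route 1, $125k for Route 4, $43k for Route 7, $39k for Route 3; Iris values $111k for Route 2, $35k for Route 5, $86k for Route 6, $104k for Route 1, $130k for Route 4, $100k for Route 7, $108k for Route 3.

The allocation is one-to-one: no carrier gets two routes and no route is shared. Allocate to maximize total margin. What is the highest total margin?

Optimal: Quanta→Route 1 ($96k), Larkspur→Route 7 ($133k), Harbor→Route 5 ($137k), Granite→Route 6 ($72k), Brightly→Route 4 ($125k), Iris→Route 2 ($111k) — total 96+133+137+72+125+111 = $674k.
Row-greedy (each carrier in turn takes its best remaining route) gives $657k, worse by 17.

Max total: $674k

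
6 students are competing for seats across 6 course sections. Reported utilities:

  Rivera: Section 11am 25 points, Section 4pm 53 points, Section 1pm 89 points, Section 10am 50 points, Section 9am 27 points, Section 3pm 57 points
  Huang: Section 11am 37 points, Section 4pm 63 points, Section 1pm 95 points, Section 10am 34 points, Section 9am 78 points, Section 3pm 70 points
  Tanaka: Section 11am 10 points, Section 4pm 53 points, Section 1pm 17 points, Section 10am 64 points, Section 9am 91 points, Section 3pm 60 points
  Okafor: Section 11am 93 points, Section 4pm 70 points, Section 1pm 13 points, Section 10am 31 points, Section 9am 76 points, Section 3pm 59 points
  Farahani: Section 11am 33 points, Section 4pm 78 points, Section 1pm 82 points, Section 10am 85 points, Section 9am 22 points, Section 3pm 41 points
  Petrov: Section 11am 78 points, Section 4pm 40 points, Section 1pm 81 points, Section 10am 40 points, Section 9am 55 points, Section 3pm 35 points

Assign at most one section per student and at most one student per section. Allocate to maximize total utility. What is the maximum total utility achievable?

Optimal: Rivera→Section 1pm (89 points), Huang→Section 3pm (70 points), Tanaka→Section 9am (91 points), Okafor→Section 4pm (70 points), Farahani→Section 10am (85 points), Petrov→Section 11am (78 points) — total 89+70+91+70+85+78 = 483 points.
Row-greedy (each student in turn takes its best remaining section) gives 437 points, worse by 46.
Swapping Petrov↔Tanaka (Petrov→Section 9am 55 points, Tanaka→Section 11am 10 points) loses 104.
Checked against all permutations: 483 points is optimal.

Max total: 483 points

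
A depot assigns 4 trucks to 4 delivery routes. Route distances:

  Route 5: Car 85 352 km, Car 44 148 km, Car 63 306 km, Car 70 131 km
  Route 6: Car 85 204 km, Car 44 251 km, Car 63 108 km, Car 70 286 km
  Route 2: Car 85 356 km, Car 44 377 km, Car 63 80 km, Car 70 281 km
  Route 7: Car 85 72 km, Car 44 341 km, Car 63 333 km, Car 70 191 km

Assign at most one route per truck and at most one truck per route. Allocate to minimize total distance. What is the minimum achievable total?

Min total: 534 km

Optimal: Car 85→Route 7 (72 km), Car 44→Route 6 (251 km), Car 63→Route 2 (80 km), Car 70→Route 5 (131 km) — total 72+251+80+131 = 534 km.
Row-greedy (each truck in turn takes its cheapest remaining route) gives 586 km, worse by 52.
Next-best assignment: Car 85→Route 7, Car 44→Route 5, Car 63→Route 2, Car 70→Route 6 = 586 km.
Checked against all permutations: 534 km is optimal.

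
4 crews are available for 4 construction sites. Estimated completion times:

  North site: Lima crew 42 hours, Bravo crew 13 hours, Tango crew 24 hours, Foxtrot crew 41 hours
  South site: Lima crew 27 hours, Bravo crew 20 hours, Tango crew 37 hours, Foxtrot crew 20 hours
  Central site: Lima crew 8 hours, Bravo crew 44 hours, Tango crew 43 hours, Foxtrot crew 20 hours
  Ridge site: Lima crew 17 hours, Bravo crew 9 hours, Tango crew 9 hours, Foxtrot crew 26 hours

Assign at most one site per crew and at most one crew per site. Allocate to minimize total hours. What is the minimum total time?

Optimal: Lima crew→Central site (8 hours), Bravo crew→North site (13 hours), Tango crew→Ridge site (9 hours), Foxtrot crew→South site (20 hours) — total 8+13+9+20 = 50 hours.
Row-greedy (each crew in turn takes its cheapest remaining site) gives 61 hours, worse by 11.
Every other assignment is strictly worse.

Minimum total: 50 hours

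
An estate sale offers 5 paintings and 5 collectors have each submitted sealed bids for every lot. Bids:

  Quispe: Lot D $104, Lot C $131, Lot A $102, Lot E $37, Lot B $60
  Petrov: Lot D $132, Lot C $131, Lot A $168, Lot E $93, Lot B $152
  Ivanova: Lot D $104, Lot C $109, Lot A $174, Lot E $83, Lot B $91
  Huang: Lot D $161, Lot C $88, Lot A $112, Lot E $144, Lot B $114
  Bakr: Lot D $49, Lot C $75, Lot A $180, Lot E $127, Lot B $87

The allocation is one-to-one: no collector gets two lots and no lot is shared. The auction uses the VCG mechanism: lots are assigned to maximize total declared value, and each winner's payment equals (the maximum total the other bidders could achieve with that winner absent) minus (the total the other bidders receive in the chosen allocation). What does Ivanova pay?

Ivanova pays $53.

Efficient allocation: Quispe→Lot C ($131), Petrov→Lot B ($152), Ivanova→Lot A ($174), Huang→Lot D ($161), Bakr→Lot E ($127); total welfare W = $745.
Ivanova receives Lot A at value $174, so the others get W − 174 = $571.
Without Ivanova: best allocation of the remaining 4 bidders over all 5 lots is Quispe→Lot C ($131), Petrov→Lot B ($152), Huang→Lot D ($161), Bakr→Lot A ($180), total $624.
VCG payment = (others' best without Ivanova) − (others' welfare with Ivanova) = 624 − 571 = $53.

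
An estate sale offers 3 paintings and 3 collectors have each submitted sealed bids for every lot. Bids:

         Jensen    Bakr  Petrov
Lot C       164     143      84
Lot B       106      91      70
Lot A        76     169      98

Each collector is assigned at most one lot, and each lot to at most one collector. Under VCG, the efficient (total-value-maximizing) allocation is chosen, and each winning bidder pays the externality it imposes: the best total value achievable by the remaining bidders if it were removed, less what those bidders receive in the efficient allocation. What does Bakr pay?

Bakr pays $28.

Efficient allocation: Jensen→Lot C ($164), Bakr→Lot A ($169), Petrov→Lot B ($70); total welfare W = $403.
Bakr receives Lot A at value $169, so the others get W − 169 = $234.
Without Bakr: best allocation of the remaining 2 bidders over all 3 lots is Jensen→Lot C ($164), Petrov→Lot A ($98), total $262.
VCG payment = (others' best without Bakr) − (others' welfare with Bakr) = 262 − 234 = $28.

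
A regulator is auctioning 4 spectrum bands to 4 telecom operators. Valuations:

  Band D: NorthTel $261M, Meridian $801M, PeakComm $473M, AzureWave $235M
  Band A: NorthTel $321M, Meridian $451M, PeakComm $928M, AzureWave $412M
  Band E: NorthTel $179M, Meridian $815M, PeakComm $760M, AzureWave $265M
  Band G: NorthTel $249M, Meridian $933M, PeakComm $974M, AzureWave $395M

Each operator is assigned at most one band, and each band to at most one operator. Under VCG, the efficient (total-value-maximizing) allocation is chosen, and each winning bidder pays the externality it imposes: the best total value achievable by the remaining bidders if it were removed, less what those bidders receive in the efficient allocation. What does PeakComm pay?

PeakComm pays $118M.

Efficient allocation: NorthTel→Band D ($261M), Meridian→Band E ($815M), PeakComm→Band G ($974M), AzureWave→Band A ($412M); total welfare W = $2462M.
PeakComm receives Band G at value $974M, so the others get W − 974 = $1488M.
Without PeakComm: best allocation of the remaining 3 bidders over all 4 bands is NorthTel→Band D ($261M), Meridian→Band G ($933M), AzureWave→Band A ($412M), total $1606M.
VCG payment = (others' best without PeakComm) − (others' welfare with PeakComm) = 1606 − 1488 = $118M.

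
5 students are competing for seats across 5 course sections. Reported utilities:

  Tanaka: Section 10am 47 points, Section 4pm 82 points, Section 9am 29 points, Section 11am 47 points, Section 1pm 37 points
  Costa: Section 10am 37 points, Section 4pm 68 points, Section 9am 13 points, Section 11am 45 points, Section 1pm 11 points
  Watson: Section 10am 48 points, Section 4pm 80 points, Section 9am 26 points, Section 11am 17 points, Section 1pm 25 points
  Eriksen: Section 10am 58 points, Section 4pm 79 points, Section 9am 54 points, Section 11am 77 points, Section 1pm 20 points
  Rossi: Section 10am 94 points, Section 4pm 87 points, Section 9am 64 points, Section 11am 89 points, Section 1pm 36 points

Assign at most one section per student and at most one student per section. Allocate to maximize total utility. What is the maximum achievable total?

This is a one-to-one assignment (maximum-weight bipartite matching).
Optimal: Tanaka→Section 1pm (37 points), Costa→Section 11am (45 points), Watson→Section 4pm (80 points), Eriksen→Section 9am (54 points), Rossi→Section 10am (94 points) — total 37+45+80+54+94 = 310 points.
Next-best assignment: Tanaka→Section 1pm, Costa→Section 4pm, Watson→Section 9am, Eriksen→Section 11am, Rossi→Section 10am = 302 points.

Max total: 310 points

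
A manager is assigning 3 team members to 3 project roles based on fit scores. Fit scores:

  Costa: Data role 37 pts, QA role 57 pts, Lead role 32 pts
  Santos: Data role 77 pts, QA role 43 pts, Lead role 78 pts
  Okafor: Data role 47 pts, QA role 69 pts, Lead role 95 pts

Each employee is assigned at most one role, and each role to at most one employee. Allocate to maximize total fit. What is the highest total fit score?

Max total: 229 pts

Optimal: Costa→QA role (57 pts), Santos→Data role (77 pts), Okafor→Lead role (95 pts) — total 57+77+95 = 229 pts.
Column-greedy (each role in turn goes to its best remaining employee) gives 178 pts, worse by 51.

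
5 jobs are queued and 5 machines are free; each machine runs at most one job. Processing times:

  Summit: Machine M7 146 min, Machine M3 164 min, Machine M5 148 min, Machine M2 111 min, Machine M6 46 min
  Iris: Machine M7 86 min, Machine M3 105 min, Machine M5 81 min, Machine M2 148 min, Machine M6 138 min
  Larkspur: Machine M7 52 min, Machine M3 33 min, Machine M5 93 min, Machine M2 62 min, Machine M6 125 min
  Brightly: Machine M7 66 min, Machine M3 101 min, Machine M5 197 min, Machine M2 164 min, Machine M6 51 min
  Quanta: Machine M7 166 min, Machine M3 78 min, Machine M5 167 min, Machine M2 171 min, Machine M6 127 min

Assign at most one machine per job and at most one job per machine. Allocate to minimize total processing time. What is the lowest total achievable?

Min total: 333 min

Optimal: Summit→Machine M6 (46 min), Iris→Machine M5 (81 min), Larkspur→Machine M2 (62 min), Brightly→Machine M7 (66 min), Quanta→Machine M3 (78 min) — total 46+81+62+66+78 = 333 min.
Row-greedy (each job in turn takes its cheapest remaining machine) gives 397 min, worse by 64.
Next-best assignment: Summit→Machine M2, Iris→Machine M5, Larkspur→Machine M7, Brightly→Machine M6, Quanta→Machine M3 = 373 min.
Every other assignment is strictly worse.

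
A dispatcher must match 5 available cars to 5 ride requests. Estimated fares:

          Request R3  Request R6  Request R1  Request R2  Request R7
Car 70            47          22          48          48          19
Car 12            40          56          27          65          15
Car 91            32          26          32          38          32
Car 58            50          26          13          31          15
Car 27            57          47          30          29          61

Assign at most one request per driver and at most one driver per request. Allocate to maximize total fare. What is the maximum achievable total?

Treat this as an assignment problem: match each driver to one request.
Optimal: Car 70→Request R1 ($48), Car 12→Request R6 ($56), Car 91→Request R2 ($38), Car 58→Request R3 ($50), Car 27→Request R7 ($61) — total 48+56+38+50+61 = $253.
Column-greedy (each request in turn goes to its best remaining driver) gives $214, worse by 39.
No other one-to-one assignment exceeds $253.

Maximum total: $253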